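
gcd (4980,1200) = 60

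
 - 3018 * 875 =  - 2640750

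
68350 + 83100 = 151450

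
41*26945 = 1104745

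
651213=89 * 7317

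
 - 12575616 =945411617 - 957987233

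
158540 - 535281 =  - 376741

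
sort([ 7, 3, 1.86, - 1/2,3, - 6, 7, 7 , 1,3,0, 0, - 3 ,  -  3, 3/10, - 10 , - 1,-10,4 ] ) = [ - 10,-10,-6, - 3 ,-3,  -  1, - 1/2,  0,  0 , 3/10,1,  1.86 , 3, 3 , 3,4,7, 7,  7]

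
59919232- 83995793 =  - 24076561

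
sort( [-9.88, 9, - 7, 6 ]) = [ - 9.88, - 7 , 6,9 ] 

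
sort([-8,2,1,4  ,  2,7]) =[ - 8,1,2, 2,4, 7]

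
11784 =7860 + 3924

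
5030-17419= -12389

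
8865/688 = 12+609/688 = 12.89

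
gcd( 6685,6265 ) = 35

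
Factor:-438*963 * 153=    - 64534482   =  - 2^1*3^5*17^1*73^1 * 107^1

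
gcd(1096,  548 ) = 548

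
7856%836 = 332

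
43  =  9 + 34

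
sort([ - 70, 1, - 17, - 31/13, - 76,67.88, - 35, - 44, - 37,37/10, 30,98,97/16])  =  [ -76, -70, - 44, - 37, - 35, - 17 , - 31/13,1, 37/10,97/16 , 30, 67.88,98] 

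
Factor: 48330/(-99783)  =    -  2^1 * 3^1 *5^1 * 179^1*11087^( - 1 ) = -  5370/11087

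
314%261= 53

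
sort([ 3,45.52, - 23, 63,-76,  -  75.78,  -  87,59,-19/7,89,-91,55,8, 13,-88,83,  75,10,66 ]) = [ - 91, - 88,-87, - 76, - 75.78,- 23,  -  19/7, 3,  8,10, 13, 45.52,55, 59,63,  66,75,83,89] 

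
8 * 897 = 7176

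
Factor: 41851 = 41851^1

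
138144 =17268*8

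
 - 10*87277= - 872770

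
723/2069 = 723/2069 = 0.35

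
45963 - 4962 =41001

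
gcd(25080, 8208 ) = 456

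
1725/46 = 37 + 1/2 = 37.50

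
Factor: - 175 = -5^2 *7^1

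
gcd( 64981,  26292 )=7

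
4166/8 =520 + 3/4 = 520.75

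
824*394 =324656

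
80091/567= 141 + 16/63  =  141.25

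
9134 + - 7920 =1214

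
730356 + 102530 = 832886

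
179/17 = 179/17 = 10.53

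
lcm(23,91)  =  2093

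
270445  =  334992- 64547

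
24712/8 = 3089 = 3089.00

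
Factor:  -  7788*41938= - 2^3 * 3^1 * 11^1*13^1*59^1*1613^1 = - 326613144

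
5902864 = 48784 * 121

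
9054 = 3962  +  5092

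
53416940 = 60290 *886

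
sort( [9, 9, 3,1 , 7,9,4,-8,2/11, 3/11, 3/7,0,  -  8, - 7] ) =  [ - 8,-8, - 7, 0, 2/11, 3/11, 3/7, 1,3, 4 , 7, 9,9, 9 ]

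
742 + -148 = 594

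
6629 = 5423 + 1206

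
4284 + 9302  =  13586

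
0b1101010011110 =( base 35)5jo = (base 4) 1222132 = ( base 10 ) 6814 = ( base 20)h0e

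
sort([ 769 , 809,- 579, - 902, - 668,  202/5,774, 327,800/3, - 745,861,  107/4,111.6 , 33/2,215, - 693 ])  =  [ - 902, -745, - 693, - 668, - 579,33/2, 107/4,202/5,111.6,215,  800/3, 327,769,774,809, 861] 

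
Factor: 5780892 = 2^2*3^1*13^1*37057^1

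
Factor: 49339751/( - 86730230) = -2^( - 1 ) *5^( - 1 ) * 19^1*73^1*967^ ( - 1 ) * 8969^( - 1 ) * 35573^1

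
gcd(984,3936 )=984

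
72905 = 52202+20703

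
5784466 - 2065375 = 3719091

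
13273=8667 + 4606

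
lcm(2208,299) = 28704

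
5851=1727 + 4124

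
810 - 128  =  682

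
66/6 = 11 = 11.00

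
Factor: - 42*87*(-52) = 2^3 *3^2 * 7^1*13^1 * 29^1 = 190008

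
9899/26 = 380+19/26 = 380.73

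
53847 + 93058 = 146905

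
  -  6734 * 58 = - 390572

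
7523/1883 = 3 + 1874/1883 = 4.00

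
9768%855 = 363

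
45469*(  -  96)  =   - 4365024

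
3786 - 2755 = 1031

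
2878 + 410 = 3288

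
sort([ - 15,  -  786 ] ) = [ - 786, - 15] 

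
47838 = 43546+4292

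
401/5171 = 401/5171 = 0.08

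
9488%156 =128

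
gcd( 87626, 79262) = 2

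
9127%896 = 167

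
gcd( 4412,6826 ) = 2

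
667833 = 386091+281742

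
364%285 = 79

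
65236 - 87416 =- 22180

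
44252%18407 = 7438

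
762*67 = 51054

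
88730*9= 798570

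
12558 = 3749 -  - 8809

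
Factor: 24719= 19^1*1301^1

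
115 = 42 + 73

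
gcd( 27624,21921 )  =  3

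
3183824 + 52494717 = 55678541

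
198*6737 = 1333926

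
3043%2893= 150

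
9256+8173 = 17429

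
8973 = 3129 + 5844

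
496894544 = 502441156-5546612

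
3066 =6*511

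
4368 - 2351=2017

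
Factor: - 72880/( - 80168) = 10/11 = 2^1*5^1*11^( - 1 )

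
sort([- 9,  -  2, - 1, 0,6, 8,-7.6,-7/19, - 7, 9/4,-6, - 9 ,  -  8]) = [ - 9, - 9, - 8,-7.6, - 7,- 6 ,  -  2,  -  1 , - 7/19 , 0,9/4, 6 , 8]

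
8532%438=210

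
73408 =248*296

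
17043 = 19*897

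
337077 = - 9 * ( - 37453)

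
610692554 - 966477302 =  - 355784748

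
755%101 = 48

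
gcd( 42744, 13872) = 24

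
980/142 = 490/71 = 6.90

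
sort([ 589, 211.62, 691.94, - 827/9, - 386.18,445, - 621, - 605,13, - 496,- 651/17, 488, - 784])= [ - 784, - 621, - 605,-496,-386.18, - 827/9,- 651/17, 13, 211.62, 445 , 488, 589,691.94]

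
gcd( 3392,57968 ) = 16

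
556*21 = 11676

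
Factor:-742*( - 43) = 2^1*7^1 * 43^1*53^1 = 31906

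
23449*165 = 3869085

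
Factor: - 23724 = - 2^2*3^2*659^1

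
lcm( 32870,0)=0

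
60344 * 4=241376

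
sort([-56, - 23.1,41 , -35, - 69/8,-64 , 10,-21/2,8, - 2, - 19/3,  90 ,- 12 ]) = [ - 64, - 56,-35, - 23.1, - 12, - 21/2  , - 69/8,-19/3, -2,8,10,41,90]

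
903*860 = 776580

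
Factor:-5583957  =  -3^1 * 79^1 *23561^1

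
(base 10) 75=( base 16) 4B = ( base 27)2L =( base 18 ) 43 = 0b1001011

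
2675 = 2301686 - 2299011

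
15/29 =15/29 = 0.52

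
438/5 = 438/5 = 87.60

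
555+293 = 848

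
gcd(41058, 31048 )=2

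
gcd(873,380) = 1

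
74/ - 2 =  - 37/1  =  - 37.00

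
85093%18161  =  12449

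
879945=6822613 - 5942668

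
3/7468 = 3/7468 = 0.00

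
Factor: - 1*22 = -2^1*11^1 = -22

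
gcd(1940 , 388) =388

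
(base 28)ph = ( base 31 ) n4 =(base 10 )717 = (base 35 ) KH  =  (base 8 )1315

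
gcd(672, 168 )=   168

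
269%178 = 91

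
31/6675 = 31/6675 = 0.00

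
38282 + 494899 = 533181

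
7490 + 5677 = 13167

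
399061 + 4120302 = 4519363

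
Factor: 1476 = 2^2*3^2*41^1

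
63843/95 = 672 + 3/95 =672.03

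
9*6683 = 60147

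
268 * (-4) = - 1072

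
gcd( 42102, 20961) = 9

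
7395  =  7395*1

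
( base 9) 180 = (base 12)109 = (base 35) 4d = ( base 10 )153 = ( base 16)99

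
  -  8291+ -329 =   -  8620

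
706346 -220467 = 485879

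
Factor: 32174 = 2^1*16087^1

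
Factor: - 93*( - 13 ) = 1209 = 3^1*13^1*31^1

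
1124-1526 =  - 402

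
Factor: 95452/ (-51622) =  - 98/53=- 2^1 * 7^2*53^( - 1) 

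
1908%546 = 270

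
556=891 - 335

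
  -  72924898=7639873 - 80564771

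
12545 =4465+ 8080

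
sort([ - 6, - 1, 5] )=[ - 6, - 1, 5] 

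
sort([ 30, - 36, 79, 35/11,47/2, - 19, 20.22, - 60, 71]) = [-60, - 36,- 19,35/11,20.22, 47/2, 30, 71,  79 ]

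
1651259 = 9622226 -7970967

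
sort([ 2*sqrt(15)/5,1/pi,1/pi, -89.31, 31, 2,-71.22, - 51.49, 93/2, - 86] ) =[ - 89.31, - 86, - 71.22, - 51.49, 1/pi , 1/pi,2*sqrt ( 15 )/5,2, 31, 93/2]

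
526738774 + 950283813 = 1477022587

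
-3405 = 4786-8191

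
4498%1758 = 982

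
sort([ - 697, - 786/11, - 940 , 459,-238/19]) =[ - 940,- 697,  -  786/11, - 238/19,459]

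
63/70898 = 63/70898 = 0.00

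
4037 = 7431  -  3394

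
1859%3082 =1859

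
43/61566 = 43/61566 = 0.00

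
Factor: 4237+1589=2^1*3^1  *971^1 =5826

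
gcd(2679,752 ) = 47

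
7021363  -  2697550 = 4323813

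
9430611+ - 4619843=4810768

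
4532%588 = 416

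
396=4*99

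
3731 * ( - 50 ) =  - 186550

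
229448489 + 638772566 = 868221055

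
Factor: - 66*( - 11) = 2^1*3^1*11^2 = 726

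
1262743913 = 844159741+418584172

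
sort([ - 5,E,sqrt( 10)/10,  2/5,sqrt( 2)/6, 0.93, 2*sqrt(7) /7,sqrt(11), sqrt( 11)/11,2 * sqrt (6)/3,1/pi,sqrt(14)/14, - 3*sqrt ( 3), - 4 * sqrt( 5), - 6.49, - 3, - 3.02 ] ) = [ - 4*sqrt( 5),- 6.49, - 3*sqrt(3) , - 5, - 3.02, - 3,sqrt( 2)/6, sqrt( 14 )/14, sqrt (11 ) /11,  sqrt(10)/10,1/pi, 2/5,  2*sqrt(7 ) /7, 0.93 , 2*sqrt (6 )/3, E,  sqrt ( 11)]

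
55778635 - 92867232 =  - 37088597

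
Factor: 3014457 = 3^1*17^1*59107^1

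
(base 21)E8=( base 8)456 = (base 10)302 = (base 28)AM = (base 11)255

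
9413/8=1176 + 5/8 =1176.62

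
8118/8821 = 8118/8821= 0.92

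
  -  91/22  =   - 91/22 = -4.14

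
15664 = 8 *1958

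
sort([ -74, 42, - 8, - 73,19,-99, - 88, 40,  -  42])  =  [-99,-88,-74,-73,-42, - 8,19, 40, 42] 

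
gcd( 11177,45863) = 1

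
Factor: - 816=  -  2^4*3^1 * 17^1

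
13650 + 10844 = 24494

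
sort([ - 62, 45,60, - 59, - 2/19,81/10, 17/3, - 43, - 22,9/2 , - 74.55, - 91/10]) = [ - 74.55, - 62, - 59, - 43, - 22, - 91/10, - 2/19, 9/2, 17/3, 81/10,45, 60 ] 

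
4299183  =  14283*301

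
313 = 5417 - 5104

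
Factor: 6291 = 3^3*233^1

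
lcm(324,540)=1620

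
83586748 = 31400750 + 52185998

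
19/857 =19/857 = 0.02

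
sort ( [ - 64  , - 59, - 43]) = [ - 64, - 59, - 43 ] 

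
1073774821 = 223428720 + 850346101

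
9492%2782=1146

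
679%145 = 99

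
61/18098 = 61/18098 = 0.00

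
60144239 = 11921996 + 48222243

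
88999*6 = 533994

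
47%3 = 2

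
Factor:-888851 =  - 37^1*24023^1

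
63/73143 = 1/1161 = 0.00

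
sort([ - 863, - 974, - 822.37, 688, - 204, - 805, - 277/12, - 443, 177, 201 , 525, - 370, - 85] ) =[  -  974, - 863, - 822.37,-805, - 443, - 370 , - 204, - 85, - 277/12, 177,  201,525, 688] 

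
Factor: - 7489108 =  - 2^2*11^1*170207^1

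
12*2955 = 35460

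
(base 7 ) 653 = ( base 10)332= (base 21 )fh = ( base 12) 238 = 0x14c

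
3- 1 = 2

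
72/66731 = 72/66731= 0.00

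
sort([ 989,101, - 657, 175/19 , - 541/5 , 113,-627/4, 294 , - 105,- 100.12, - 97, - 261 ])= [ - 657,-261, - 627/4, - 541/5 ,-105, - 100.12, - 97, 175/19,101,113,294,989 ] 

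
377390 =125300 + 252090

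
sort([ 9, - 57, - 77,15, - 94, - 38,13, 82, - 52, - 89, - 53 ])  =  [ - 94, - 89, - 77, - 57, - 53, - 52, - 38,9,13,15,  82]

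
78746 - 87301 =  - 8555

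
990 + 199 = 1189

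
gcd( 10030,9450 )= 10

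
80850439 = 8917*9067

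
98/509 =98/509 = 0.19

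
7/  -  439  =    -  7/439 = -0.02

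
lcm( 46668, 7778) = 46668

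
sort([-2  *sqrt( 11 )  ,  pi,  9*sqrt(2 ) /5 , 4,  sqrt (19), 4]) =[ - 2*sqrt (11) , 9*sqrt( 2 )/5,pi,4, 4,sqrt(19)] 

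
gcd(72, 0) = 72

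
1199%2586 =1199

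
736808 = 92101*8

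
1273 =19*67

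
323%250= 73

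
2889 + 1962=4851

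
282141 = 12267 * 23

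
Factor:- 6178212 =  - 2^2*3^2*171617^1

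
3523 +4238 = 7761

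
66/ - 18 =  - 11/3 = - 3.67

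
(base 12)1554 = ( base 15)b27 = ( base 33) 2a4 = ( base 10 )2512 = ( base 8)4720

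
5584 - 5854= - 270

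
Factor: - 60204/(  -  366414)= 58/353 = 2^1*29^1*353^( - 1 ) 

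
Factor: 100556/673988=25139/168497 = 7^ ( - 1 )*23^1 * 1093^1*24071^(-1 ) 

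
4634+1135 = 5769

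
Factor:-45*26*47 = - 2^1*3^2 * 5^1*13^1*47^1 = -  54990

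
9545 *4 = 38180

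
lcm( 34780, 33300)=1565100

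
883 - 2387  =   - 1504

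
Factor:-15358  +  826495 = 811137 = 3^1*270379^1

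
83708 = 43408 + 40300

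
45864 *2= 91728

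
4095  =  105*39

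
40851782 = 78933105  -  38081323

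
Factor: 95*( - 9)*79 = -3^2*5^1*19^1* 79^1= - 67545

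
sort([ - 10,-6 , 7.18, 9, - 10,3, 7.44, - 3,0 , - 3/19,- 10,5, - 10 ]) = [ - 10,-10, - 10, - 10,- 6, - 3, - 3/19,0,3, 5 , 7.18, 7.44,9]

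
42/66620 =21/33310  =  0.00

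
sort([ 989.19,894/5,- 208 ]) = [ - 208, 894/5, 989.19]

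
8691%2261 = 1908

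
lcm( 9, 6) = 18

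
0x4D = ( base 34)29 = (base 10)77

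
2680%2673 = 7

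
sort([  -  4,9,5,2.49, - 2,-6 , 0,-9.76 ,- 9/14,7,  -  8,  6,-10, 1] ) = [-10, - 9.76,-8,  -  6, - 4, - 2, - 9/14,0,1, 2.49,5 , 6  ,  7,9]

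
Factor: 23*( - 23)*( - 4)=2^2*23^2 = 2116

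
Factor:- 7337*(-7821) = 57382677 = 3^2*11^2*23^1 * 29^1*79^1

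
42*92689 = 3892938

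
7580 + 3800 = 11380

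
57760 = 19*3040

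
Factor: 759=3^1*11^1*  23^1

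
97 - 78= 19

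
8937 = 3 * 2979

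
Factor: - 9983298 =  - 2^1*3^1*13^1*149^1 * 859^1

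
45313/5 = 45313/5 = 9062.60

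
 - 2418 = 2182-4600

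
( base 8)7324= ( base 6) 25324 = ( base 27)55G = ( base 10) 3796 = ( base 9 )5177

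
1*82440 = 82440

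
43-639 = -596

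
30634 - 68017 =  - 37383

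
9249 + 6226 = 15475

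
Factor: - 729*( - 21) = 3^7 * 7^1 = 15309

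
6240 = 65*96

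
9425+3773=13198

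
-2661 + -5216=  - 7877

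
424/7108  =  106/1777 = 0.06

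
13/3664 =13/3664 = 0.00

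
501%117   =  33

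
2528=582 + 1946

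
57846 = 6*9641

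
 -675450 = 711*(  -  950)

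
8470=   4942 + 3528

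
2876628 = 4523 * 636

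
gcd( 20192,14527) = 1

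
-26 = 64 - 90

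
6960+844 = 7804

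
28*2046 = 57288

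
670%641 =29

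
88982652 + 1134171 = 90116823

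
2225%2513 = 2225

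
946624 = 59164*16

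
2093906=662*3163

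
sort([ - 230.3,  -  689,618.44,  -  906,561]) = [ - 906,-689, -230.3 , 561,  618.44 ]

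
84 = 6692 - 6608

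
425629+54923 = 480552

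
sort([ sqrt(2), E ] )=[ sqrt (2 ),  E]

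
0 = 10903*0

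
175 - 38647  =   -38472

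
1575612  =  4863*324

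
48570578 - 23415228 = 25155350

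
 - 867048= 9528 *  ( - 91)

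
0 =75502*0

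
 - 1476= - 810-666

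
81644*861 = 70295484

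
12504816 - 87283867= - 74779051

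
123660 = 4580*27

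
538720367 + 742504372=1281224739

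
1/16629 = 1/16629 =0.00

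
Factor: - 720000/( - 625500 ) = 2^5 * 5^1*139^( - 1 ) = 160/139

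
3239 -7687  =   - 4448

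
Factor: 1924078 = 2^1*13^1 * 43^1*1721^1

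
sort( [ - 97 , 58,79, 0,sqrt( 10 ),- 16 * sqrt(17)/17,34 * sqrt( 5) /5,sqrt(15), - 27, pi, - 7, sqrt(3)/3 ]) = [ -97,- 27, - 7,-16* sqrt (17 ) /17,0,sqrt( 3)/3,  pi, sqrt( 10), sqrt( 15 ),  34 * sqrt( 5 ) /5,58, 79 ] 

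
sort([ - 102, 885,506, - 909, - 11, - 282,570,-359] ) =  [ - 909, - 359, - 282, - 102 , - 11,506,570,885] 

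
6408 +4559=10967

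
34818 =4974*7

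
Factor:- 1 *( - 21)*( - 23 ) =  - 483 = - 3^1*7^1*23^1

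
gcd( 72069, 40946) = 1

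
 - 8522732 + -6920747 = - 15443479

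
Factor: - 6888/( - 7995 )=2^3*5^( - 1 )*7^1 * 13^( - 1 ) = 56/65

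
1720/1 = 1720 = 1720.00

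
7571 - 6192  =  1379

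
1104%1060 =44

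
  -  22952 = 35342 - 58294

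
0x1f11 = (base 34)6TV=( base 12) 4729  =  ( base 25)ci3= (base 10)7953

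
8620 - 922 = 7698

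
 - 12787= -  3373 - 9414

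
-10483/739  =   - 15+602/739 = -  14.19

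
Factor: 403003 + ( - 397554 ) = 5449^1= 5449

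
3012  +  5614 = 8626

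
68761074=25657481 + 43103593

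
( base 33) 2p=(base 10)91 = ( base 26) 3D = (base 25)3g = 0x5b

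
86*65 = 5590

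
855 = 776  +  79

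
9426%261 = 30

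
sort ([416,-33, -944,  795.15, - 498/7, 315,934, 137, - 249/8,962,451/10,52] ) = [ - 944,- 498/7, -33,-249/8,451/10,52,137,315,416,795.15, 934,962]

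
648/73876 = 162/18469  =  0.01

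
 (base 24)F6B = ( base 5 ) 240140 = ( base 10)8795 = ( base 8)21133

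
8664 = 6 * 1444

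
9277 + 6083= 15360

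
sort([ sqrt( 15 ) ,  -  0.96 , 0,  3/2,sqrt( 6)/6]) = [ - 0.96, 0,sqrt (6)/6,3/2, sqrt(15 )]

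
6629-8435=-1806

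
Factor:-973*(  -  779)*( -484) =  - 2^2*7^1*11^2*19^1*41^1* 139^1  =  -  366856028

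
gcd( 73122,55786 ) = 2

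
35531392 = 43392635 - 7861243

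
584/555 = 584/555 = 1.05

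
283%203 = 80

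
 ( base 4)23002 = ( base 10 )706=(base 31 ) mo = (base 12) 4AA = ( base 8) 1302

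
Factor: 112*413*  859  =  39733904 = 2^4*7^2*59^1*859^1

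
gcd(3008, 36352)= 64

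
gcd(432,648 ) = 216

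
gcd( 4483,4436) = 1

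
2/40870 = 1/20435=0.00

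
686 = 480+206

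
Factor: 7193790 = 2^1*3^2*5^1*67^1* 1193^1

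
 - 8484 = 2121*( - 4) 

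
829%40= 29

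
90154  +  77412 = 167566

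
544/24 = 22 + 2/3  =  22.67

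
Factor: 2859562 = 2^1*53^2 * 509^1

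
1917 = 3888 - 1971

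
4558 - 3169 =1389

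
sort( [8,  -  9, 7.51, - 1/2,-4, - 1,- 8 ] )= [-9,  -  8, - 4,-1,- 1/2,7.51 , 8]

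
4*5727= 22908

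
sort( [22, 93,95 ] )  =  [22,93,95]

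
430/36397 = 430/36397 = 0.01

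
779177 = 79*9863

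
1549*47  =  72803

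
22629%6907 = 1908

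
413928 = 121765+292163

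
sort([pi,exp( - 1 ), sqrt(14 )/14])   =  [ sqrt (14 )/14,exp( - 1), pi ]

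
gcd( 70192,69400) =8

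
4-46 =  - 42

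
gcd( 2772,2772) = 2772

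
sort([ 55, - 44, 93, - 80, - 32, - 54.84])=[  -  80, - 54.84,-44,-32, 55,  93 ] 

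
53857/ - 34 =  - 53857/34 =- 1584.03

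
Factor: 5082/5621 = 2^1*3^1 * 11^1 * 73^( - 1 )= 66/73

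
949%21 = 4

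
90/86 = 1 + 2/43= 1.05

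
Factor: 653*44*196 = 5631472= 2^4*7^2*11^1* 653^1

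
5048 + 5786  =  10834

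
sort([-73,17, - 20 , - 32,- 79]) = [ - 79, - 73, - 32,-20, 17] 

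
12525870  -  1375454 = 11150416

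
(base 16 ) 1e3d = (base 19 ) 1288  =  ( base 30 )8i1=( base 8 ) 17075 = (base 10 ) 7741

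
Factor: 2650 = 2^1 * 5^2*53^1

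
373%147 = 79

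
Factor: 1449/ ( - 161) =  - 3^2 = - 9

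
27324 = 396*69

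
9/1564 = 9/1564  =  0.01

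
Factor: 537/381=179/127 = 127^( - 1)*179^1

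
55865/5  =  11173 = 11173.00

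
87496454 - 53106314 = 34390140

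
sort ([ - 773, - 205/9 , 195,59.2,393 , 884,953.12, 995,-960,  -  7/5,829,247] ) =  [-960 ,-773, - 205/9 , - 7/5,  59.2,195,  247, 393,829, 884, 953.12,995 ]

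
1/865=1/865 = 0.00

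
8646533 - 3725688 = 4920845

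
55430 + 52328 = 107758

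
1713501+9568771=11282272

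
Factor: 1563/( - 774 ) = -521/258 = -2^( - 1)*3^ (-1)*43^( - 1 ) * 521^1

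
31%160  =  31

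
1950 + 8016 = 9966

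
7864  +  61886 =69750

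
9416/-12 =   -  2354/3 = - 784.67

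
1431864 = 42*34092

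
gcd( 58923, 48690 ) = 9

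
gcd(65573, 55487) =1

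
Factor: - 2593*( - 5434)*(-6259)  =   - 2^1 *11^2*13^1* 19^1*569^1*2593^1 = -88191575758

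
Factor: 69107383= 79^1*874777^1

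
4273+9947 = 14220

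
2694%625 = 194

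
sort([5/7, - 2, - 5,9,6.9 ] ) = [ - 5, - 2, 5/7,6.9,9] 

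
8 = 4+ 4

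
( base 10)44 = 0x2c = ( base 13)35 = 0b101100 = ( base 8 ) 54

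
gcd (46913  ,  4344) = 1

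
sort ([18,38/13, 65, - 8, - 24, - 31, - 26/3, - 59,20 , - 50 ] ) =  [ - 59, - 50, - 31, - 24, - 26/3,-8,38/13, 18, 20, 65]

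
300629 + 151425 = 452054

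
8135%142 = 41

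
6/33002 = 3/16501 = 0.00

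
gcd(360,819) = 9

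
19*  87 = 1653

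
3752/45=83  +  17/45 = 83.38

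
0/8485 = 0  =  0.00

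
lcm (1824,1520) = 9120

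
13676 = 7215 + 6461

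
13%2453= 13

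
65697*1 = 65697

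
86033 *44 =3785452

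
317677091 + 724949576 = 1042626667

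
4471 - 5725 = - 1254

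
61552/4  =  15388 = 15388.00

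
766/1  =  766  =  766.00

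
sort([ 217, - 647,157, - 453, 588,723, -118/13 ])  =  [ - 647, - 453, - 118/13 , 157, 217,  588,723]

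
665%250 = 165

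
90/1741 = 90/1741 = 0.05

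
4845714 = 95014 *51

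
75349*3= 226047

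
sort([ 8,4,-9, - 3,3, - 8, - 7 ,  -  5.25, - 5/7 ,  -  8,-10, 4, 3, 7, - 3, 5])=[-10, - 9, - 8, - 8,  -  7, - 5.25,  -  3, - 3, - 5/7, 3 , 3, 4,4,5, 7,8]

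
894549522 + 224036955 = 1118586477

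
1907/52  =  36 + 35/52 = 36.67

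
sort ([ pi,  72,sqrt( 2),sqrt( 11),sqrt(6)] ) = [ sqrt( 2), sqrt( 6 ),pi,  sqrt(11),  72]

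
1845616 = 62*29768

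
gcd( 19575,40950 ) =225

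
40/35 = 1+1/7 =1.14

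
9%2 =1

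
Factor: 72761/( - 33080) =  - 2^( - 3 )*5^ ( - 1 )*13^1 *29^1  *193^1*827^( - 1)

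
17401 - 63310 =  - 45909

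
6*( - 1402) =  - 8412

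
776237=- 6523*( - 119 )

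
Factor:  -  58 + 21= - 37^1 = -  37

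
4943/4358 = 1 + 585/4358 = 1.13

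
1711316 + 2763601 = 4474917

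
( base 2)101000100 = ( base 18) 100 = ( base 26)CC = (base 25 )co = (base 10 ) 324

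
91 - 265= - 174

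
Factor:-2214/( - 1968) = 9/8 = 2^(- 3)*3^2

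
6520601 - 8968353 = -2447752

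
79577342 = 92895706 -13318364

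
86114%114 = 44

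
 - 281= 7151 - 7432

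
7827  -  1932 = 5895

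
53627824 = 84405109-30777285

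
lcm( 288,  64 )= 576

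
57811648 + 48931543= 106743191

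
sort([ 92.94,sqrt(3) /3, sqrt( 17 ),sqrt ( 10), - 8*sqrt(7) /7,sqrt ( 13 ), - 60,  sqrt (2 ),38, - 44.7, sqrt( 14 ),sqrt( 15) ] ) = [ - 60, - 44.7,  -  8*sqrt( 7 )/7,sqrt (3) /3, sqrt( 2), sqrt ( 10 ) , sqrt( 13),sqrt(14 ),sqrt( 15 ),  sqrt (17 ),38,92.94 ] 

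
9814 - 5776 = 4038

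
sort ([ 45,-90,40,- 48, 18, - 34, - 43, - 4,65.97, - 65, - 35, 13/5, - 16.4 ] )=[-90, - 65, - 48, - 43,-35, - 34,-16.4, - 4,13/5, 18,40, 45, 65.97] 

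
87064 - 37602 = 49462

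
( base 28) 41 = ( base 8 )161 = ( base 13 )89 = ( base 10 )113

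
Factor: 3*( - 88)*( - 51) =2^3*3^2*11^1*17^1 = 13464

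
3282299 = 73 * 44963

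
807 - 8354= - 7547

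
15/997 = 15/997 = 0.02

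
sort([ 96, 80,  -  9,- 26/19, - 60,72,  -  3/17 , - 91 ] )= [-91, - 60, - 9, - 26/19, - 3/17,72 , 80,96] 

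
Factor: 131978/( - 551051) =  - 154/643 = - 2^1*7^1*11^1*643^( - 1 )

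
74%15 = 14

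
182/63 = 26/9 =2.89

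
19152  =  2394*8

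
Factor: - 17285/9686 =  - 2^( - 1 )*5^1*29^( - 1 )*167^( - 1)*3457^1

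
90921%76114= 14807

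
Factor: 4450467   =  3^1 *7^1*211927^1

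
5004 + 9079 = 14083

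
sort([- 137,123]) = [ - 137 , 123] 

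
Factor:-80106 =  - 2^1*3^1 * 13^2 * 79^1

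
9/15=3/5 =0.60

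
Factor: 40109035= 5^1* 17^1*471871^1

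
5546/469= 5546/469 = 11.83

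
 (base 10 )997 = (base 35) SH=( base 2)1111100101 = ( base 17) 37B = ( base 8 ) 1745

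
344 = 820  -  476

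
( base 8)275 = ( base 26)77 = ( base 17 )b2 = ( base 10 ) 189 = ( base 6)513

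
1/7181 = 1/7181 = 0.00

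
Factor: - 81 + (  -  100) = - 181  =  - 181^1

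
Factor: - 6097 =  - 7^1 * 13^1*67^1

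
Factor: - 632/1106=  - 4/7= - 2^2*7^( - 1 )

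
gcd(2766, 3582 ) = 6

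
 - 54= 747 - 801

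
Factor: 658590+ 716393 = 1374983 = 1374983^1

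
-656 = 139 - 795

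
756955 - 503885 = 253070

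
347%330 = 17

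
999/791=999/791=1.26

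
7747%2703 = 2341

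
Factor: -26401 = -17^1*1553^1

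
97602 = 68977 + 28625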